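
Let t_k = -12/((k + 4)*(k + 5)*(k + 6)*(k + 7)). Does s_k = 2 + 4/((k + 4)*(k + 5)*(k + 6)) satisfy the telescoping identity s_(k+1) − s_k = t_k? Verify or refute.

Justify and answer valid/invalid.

s_(k+1) = 2 + 4/((k + 5)*(k + 6)*(k + 7))
s_(k+1) − s_k = -12/((k + 4)*(k + 5)*(k + 6)*(k + 7))
(s_(k+1) − s_k) − t_k = 0

Valid: the claim telescopes to t_k.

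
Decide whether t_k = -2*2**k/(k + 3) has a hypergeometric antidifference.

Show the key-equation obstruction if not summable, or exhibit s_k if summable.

t_(k+1)/t_k = 2*(k + 3)/(k + 4).
Normal form (A,B,C) = (2*k + 6, k + 4, 1).
f must satisfy (2*k + 6)·f(k+1) − (k + 3)·f(k) = 1.
Degrees (1,1,0) ⇒ d ≤ -1.
Negative degree bound (-1): no f exists, t_k not Gosper-summable.

No; the degree bound rules out any f.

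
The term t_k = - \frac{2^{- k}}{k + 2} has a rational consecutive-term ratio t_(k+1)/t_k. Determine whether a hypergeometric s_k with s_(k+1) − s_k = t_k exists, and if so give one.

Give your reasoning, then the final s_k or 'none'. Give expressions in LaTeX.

Ratio r(k) = (k + 2)/(2*(k + 3)).
Gosper form: A/B · C(k+1)/C(k) with A=k/2 + 1, B=k + 3, C=1.
Set up (k/2 + 1)·f(k+1) − (k + 2)·f(k) − (1) = 0.
Bound: deg f ≤ -1.
Bound -1 < 0, so the key equation has no polynomial solution.

none — t_k is not Gosper-summable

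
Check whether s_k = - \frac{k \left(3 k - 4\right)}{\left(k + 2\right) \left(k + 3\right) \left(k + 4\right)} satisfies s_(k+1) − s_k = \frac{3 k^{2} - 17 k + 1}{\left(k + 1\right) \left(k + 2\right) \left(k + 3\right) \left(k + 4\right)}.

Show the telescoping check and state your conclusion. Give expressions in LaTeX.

s_(k+1) = -(k + 1)*(3*k - 1)/((k + 3)*(k + 4)*(k + 5))
s_(k+1) − s_k = (3*k**2 - 23*k + 2)/(k**4 + 14*k**3 + 71*k**2 + 154*k + 120)
(s_(k+1) − s_k) − t_k = 3*(-6*k**2 + 21*k - 1)/(k**5 + 15*k**4 + 85*k**3 + 225*k**2 + 274*k + 120)

Invalid: residual \frac{3 \left(- 6 k^{2} + 21 k - 1\right)}{k^{5} + 15 k^{4} + 85 k^{3} + 225 k^{2} + 274 k + 120} ≠ 0.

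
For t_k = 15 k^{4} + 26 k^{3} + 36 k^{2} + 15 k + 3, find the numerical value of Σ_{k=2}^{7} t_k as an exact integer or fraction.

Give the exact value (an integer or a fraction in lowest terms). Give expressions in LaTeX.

The ratio is (15*k**4 + 86*k**3 + 204*k**2 + 225*k + 95)/(15*k**4 + 26*k**3 + 36*k**2 + 15*k + 3).
So A=1 and B=1, with C=k**4 + 26*k**3/15 + 12*k**2/5 + k + 1/5.
Set up (1)·f(k+1) − (1)·f(k) − (k**4 + 26*k**3/15 + 12*k**2/5 + k + 1/5) = 0.
Degrees (0,0,4) ⇒ d ≤ 5.
Solving with deg f ≤ 5: f(k) = k*(3*k**4 - k**3 + 4*k**2 - 4*k + 1)/15.
R(k) = B(k−1)·f(k)/C(k) = k*(3*k**4 - k**3 + 4*k**2 - 4*k + 1)/(15*k**4 + 26*k**3 + 36*k**2 + 15*k + 3); s_k = R·t_k = k*(3*k**4 - k**3 + 4*k**2 - 4*k + 1).
Verify: 15*k**4 + 26*k**3 + 36*k**2 + 15*k + 3 matches t_k.
Sum = s_(8) − s_(2); s_(8) = 96008, s_(2) = 98 ⇒ 95910.

Σ = 95910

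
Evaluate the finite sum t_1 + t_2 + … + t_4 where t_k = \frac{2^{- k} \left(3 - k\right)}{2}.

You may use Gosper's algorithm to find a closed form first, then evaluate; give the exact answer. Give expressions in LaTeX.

The ratio is (k - 2)/(2*(k - 3)).
Take A(k)=1/2, B(k)=1, C(k)=k - 3.
f must satisfy (1/2)·f(k+1) − (1)·f(k) = k - 3.
Bound: deg f ≤ 1.
Coefficient equations give f(k) = -2*(k - 2).
Get s_k = R·t_k = (k - 2)/2**k with R(k) = B(k−1)f(k)/C(k) = -2*(k - 2)/(k - 3).
Δs = (3 - k)/(2*2**k), as required.
Telescoping: Σ = s_(5) − s_(1) = 3/32 − (-1/2) = 19/32.

Σ = 19/32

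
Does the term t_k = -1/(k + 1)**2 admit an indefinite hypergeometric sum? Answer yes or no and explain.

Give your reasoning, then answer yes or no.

No — key equation has no polynomial f.

Ratio r(k) = (k + 1)**2/(k + 2)**2.
A = k**2 + 2*k + 1, B = k**2 + 4*k + 4, C = 1.
Solve (k**2 + 2*k + 1)·f(k+1) − (k**2 + 2*k + 1)·f(k) = 1.
Degrees (2,2,0) ⇒ d ≤ 0.
Put f(k) = c0: A·f(k+1) − B(k−1)·f(k) − C = -1; need -1 = 0 — inconsistent ⇒ no f, not summable.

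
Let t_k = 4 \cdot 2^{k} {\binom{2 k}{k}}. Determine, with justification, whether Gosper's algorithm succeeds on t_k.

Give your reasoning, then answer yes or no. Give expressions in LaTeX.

Ratio r(k) = 4*(2*k + 1)/(k + 1).
So A=8*k + 4 and B=k + 1, with C=1.
Key eq: (8*k + 4)·f(k+1) = (k)·f(k) + (1).
deg f ≤ -1 (via 1,1,0).
Negative degree bound (-1): no f exists, t_k not Gosper-summable.

No — t_k has no hypergeometric antidifference.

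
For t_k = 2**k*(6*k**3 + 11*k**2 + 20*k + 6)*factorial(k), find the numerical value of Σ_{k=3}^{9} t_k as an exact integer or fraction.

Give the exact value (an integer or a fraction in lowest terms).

Ratio r(k) = 2*(6*k**4 + 35*k**3 + 89*k**2 + 103*k + 43)/(6*k**3 + 11*k**2 + 20*k + 6).
A = 2*k + 2, B = 1, C = k**3 + 11*k**2/6 + 10*k/3 + 1.
Set up (2*k + 2)·f(k+1) − (1)·f(k) − (k**3 + 11*k**2/6 + 10*k/3 + 1) = 0.
Degrees (1,0,3) ⇒ d ≤ 2.
Solve for f: f(k) = (3*k**2 - 2*k + 4)/6 (degree 2 ≤ 2).
So s_k = (B(k−1)f/C)·t_k = ((3*k**2 - 2*k + 4)/(6*k**3 + 11*k**2 + 20*k + 6))·t_k = 2**k*(3*k**2 - 2*k + 4)*factorial(k).
Δs = 2**k*(6*k**3 + 11*k**2 + 20*k + 6)*factorial(k), as required.
Sum = s_(10) − s_(3); s_(10) = 1055313100800, s_(3) = 1200 ⇒ 1055313099600.

Σ = 1055313099600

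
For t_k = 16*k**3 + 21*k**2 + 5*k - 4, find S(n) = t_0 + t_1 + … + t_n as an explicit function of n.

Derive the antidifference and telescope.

S(n) = 4*n**4 + 15*n**3 + 17*n**2 + 2*n - 4

t_(k+1)/t_k = (16*k**3 + 69*k**2 + 95*k + 38)/(16*k**3 + 21*k**2 + 5*k - 4).
So A=1 and B=1, with C=k**3 + 21*k**2/16 + 5*k/16 - 1/4.
Solve (1)·f(k+1) − (1)·f(k) = k**3 + 21*k**2/16 + 5*k/16 - 1/4.
d = 4 from the (0,0,3) case.
Coefficient equations give f(k) = k*(4*k**3 - k**2 - 4*k - 3)/16.
Then R = B(k−1)f/C = k*(4*k**3 - k**2 - 4*k - 3)/(16*k**3 + 21*k**2 + 5*k - 4), so s_k = R(k)·t_k = k*(4*k**3 - k**2 - 4*k - 3).
Δs = 16*k**3 + 21*k**2 + 5*k - 4, as required.
Telescope: S(n) = s_(n+1) − s_(0) = 4*n**4 + 15*n**3 + 17*n**2 + 2*n - 4 − (0) = 4*n**4 + 15*n**3 + 17*n**2 + 2*n - 4.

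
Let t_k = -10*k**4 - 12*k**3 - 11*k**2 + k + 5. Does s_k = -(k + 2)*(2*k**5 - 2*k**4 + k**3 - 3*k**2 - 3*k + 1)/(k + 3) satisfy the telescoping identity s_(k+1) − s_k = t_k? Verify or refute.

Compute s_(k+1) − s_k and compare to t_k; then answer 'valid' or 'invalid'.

Invalid: residual (8*k**5 + 44*k**4 + 46*k**3 + 35*k**2 - 5*k - 16)/(k**2 + 7*k + 12) ≠ 0.

s_(k+1) = (-2*k**6 - 14*k**5 - 37*k**4 - 47*k**3 - 20*k**2 + 16*k + 12)/(k + 4)
s_(k+1) − s_k = (-10*k**6 - 74*k**5 - 171*k**4 - 174*k**3 - 85*k**2 + 42*k + 44)/(k**2 + 7*k + 12)
(s_(k+1) − s_k) − t_k = (8*k**5 + 44*k**4 + 46*k**3 + 35*k**2 - 5*k - 16)/(k**2 + 7*k + 12)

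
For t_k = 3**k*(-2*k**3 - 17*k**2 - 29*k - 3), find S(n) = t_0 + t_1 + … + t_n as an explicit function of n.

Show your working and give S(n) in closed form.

S(n) = -3*3**n*n**3 - 21*3**n*n**2 - 27*3**n*n - 3

r(k) = 3*(2*k**3 + 23*k**2 + 69*k + 51)/(2*k**3 + 17*k**2 + 29*k + 3) after simplifying.
So A=3 and B=1, with C=k**3 + 17*k**2/2 + 29*k/2 + 3/2.
f must satisfy (3)·f(k+1) − (1)·f(k) = k**3 + 17*k**2/2 + 29*k/2 + 3/2.
d = 3 from the (0,0,3) case.
A polynomial solution: f(k) = (k - 1)*(k**2 + 5*k + 3)/2.
Then R = B(k−1)f/C = (k - 1)*(k**2 + 5*k + 3)/(2*k**3 + 17*k**2 + 29*k + 3), so s_k = R(k)·t_k = 3**k*(-k**3 - 4*k**2 + 2*k + 3).
Verify: 3**k*(-2*k**3 - 17*k**2 - 29*k - 3) matches t_k.
Telescope: S(n) = s_(n+1) − s_(0) = 3**(n + 1)*n*(-n**2 - 7*n - 9) − (3) = -3*3**n*n**3 - 21*3**n*n**2 - 27*3**n*n - 3.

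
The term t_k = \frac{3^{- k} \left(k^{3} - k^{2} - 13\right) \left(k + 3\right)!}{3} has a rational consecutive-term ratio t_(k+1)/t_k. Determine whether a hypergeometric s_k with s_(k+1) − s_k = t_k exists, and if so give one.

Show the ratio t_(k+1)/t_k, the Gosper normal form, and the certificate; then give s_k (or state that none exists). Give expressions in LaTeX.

Ratio r(k) = (k + 4)*(-(k + 1)**3 + (k + 1)**2 + 13)/(3*(-k**3 + k**2 + 13)).
Take A(k)=k/3 + 4/3, B(k)=1, C(k)=k**3 - k**2 - 13.
Key eq: (k/3 + 4/3)·f(k+1) = (1)·f(k) + (k**3 - k**2 - 13).
d = 2 from the (1,0,3) case.
Solve for f: f(k) = 3*(k**2 - 4*k - 1) (degree 2 ≤ 2).
Get s_k = R·t_k = (k**2 - 4*k - 1)*factorial(k + 3)/3**k with R(k) = B(k−1)f(k)/C(k) = 3*(k**2 - 4*k - 1)/(k**3 - k**2 - 13).
Δs = (k**3 - k**2 - 13)*factorial(k + 3)/(3*3**k), as required.

s_k = 3^{- k} \left(k^{2} - 4 k - 1\right) \left(k + 3\right)!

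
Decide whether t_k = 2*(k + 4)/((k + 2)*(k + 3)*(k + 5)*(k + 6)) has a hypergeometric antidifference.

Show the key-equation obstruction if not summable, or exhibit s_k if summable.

r(k) = (k + 2)*(k + 5)**2/((k + 4)**2*(k + 7)) after simplifying.
Gosper form: A/B · C(k+1)/C(k) with A=k + 2, B=k + 7, C=k**2 + 8*k + 16.
Set up (k + 2)·f(k+1) − (k + 6)·f(k) − (k**2 + 8*k + 16) = 0.
From deg A=1, deg B=1, deg C=2: d=4.
A polynomial solution: f(k) = k*(k + 3)*(k + 4)*(k + 7)/20.
Then R = B(k−1)f/C = k*(k + 3)*(k + 6)*(k + 7)/(20*(k + 4)), so s_k = R(k)·t_k = k*(k + 7)/(10*(k**2 + 7*k + 10)).
Δs = 2*(k + 4)/(k**4 + 16*k**3 + 91*k**2 + 216*k + 180), as required.

Yes. s_k = k*(k + 7)/(10*(k**2 + 7*k + 10)).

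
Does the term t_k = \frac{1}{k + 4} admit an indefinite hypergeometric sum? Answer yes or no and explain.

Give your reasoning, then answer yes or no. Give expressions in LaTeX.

The ratio is (k + 4)/(k + 5).
Normal form (A,B,C) = (k + 4, k + 5, 1).
Key eq: (k + 4)·f(k+1) = (k + 4)·f(k) + (1).
Bound: deg f ≤ 0.
Generic f = c0 gives residual -1; -1 = 0 cannot hold, so t_k is not Gosper-summable.

No — key equation has no polynomial f.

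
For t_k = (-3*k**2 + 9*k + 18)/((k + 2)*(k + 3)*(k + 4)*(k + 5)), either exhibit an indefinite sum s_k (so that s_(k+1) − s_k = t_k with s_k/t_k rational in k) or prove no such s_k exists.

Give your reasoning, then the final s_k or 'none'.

The ratio is (k + 2)*(3*k - (k + 1)**2 + 9)/((k + 6)*(-k**2 + 3*k + 6)).
Take A(k)=k + 2, B(k)=k + 6, C(k)=k**2 - 3*k - 6.
Set up (k + 2)·f(k+1) − (k + 5)·f(k) − (k**2 - 3*k - 6) = 0.
Degrees (1,1,2) ⇒ d ≤ 3.
Solving with deg f ≤ 3: f(k) = -k*(k**2 + 45*k + 62)/36.
R(k) = B(k−1)·f(k)/C(k) = -k*(k + 5)*(k**2 + 45*k + 62)/(36*(k**2 - 3*k - 6)); s_k = R·t_k = k*(k**2 + 45*k + 62)/(12*(k + 2)*(k + 3)*(k + 4)).
s_(k+1) − s_k = 3*(-k**2 + 3*k + 6)/(k**4 + 14*k**3 + 71*k**2 + 154*k + 120) = t_k.

s_k = k*(k**2 + 45*k + 62)/(12*(k + 2)*(k + 3)*(k + 4))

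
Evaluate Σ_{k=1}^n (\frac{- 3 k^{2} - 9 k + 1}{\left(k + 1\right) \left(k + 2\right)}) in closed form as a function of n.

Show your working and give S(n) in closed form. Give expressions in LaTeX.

The ratio is (k + 1)*(9*k + 3*(k + 1)**2 + 8)/((k + 3)*(3*k**2 + 9*k - 1)).
Take A(k)=k + 1, B(k)=k + 3, C(k)=k**2 + 3*k - 1/3.
Key eq: (k + 1)·f(k+1) = (k + 2)·f(k) + (k**2 + 3*k - 1/3).
From deg A=1, deg B=1, deg C=2: d=2.
A polynomial solution: f(k) = k*(3*k - 4)/3.
Certificate R = B(k−1)f/C = k*(k + 2)*(3*k - 4)/(3*k**2 + 9*k - 1) gives s_k = k*(4 - 3*k)/(k + 1).
Check: Δs_k = (-3*k**2 - 9*k + 1)/(k**2 + 3*k + 2). ✓
Telescope: S(n) = s_(n+1) − s_(1) = (-3*n**2 - 2*n + 1)/(n + 2) − (1/2) = n*(-6*n - 5)/(2*(n + 2)).

S(n) = \frac{n \left(- 6 n - 5\right)}{2 \left(n + 2\right)}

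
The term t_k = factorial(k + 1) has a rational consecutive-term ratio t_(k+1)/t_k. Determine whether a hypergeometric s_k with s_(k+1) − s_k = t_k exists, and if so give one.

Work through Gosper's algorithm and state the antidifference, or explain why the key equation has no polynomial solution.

Ratio r(k) = k + 2.
So A=k + 2 and B=1, with C=1.
Solve (k + 2)·f(k+1) − (1)·f(k) = 1.
d = -1 from the (1,0,0) case.
Bound -1 < 0, so the key equation has no polynomial solution.

no hypergeometric antidifference exists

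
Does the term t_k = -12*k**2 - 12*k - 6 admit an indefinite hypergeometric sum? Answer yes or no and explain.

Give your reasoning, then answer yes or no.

Yes. s_k = -4*k**3 - 2*k.

Ratio r(k) = (2*k**2 + 6*k + 5)/(2*k**2 + 2*k + 1).
Gosper form: A/B · C(k+1)/C(k) with A=1, B=1, C=k**2 + k + 1/2.
Key eq: (1)·f(k+1) = (1)·f(k) + (k**2 + k + 1/2).
deg f ≤ 3 (via 0,0,2).
A polynomial solution: f(k) = k*(2*k**2 + 1)/6.
So s_k = (B(k−1)f/C)·t_k = (k*(2*k**2 + 1)/(3*(2*k**2 + 2*k + 1)))·t_k = -4*k**3 - 2*k.
s_(k+1) − s_k = -12*k**2 - 12*k - 6 = t_k.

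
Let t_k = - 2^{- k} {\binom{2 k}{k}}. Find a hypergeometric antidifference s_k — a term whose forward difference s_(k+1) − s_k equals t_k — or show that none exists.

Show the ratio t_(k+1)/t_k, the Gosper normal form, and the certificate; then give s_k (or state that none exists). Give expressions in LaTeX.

Ratio r(k) = (2*k + 1)/(k + 1).
Gosper form: A/B · C(k+1)/C(k) with A=2*k + 1, B=k + 1, C=1.
f must satisfy (2*k + 1)·f(k+1) − (k)·f(k) = 1.
Bound: deg f ≤ -1.
d = -1 < 0 ⇒ no nonzero polynomial f; not summable.

none — t_k is not Gosper-summable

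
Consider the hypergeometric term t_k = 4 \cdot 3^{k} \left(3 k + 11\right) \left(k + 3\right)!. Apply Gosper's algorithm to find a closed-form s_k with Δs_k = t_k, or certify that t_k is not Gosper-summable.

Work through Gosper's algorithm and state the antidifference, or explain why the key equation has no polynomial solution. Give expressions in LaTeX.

Ratio r(k) = 3*(k + 4)*(3*k + 14)/(3*k + 11).
Factor: A=3*k + 12; B=1; C=k + 11/3.
Set up (3*k + 12)·f(k+1) − (1)·f(k) − (k + 11/3) = 0.
From deg A=1, deg B=0, deg C=1: d=0.
Match coefficients ⇒ f(k) = 1/3.
R(k) = B(k−1)·f(k)/C(k) = 1/(3*k + 11); s_k = R·t_k = 4*3**k*factorial(k + 3).
Δs = 4*3**k*(3*k + 11)*factorial(k + 3), as required.

s_k = 4 \cdot 3^{k} \left(k + 3\right)!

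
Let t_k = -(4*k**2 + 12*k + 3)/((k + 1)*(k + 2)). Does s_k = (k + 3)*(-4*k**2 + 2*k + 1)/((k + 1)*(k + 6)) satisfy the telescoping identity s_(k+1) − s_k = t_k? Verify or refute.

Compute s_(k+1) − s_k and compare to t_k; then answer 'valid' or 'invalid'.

Invalid: residual 30*(3*k**2 + 8*k + 2)/(k**4 + 16*k**3 + 83*k**2 + 152*k + 84) ≠ 0.

s_(k+1) = (k + 4)*(2*k - 4*(k + 1)**2 + 3)/((k + 2)*(k + 7))
s_(k+1) − s_k = (-4*k**4 - 64*k**3 - 237*k**2 - 303*k - 66)/(k**4 + 16*k**3 + 83*k**2 + 152*k + 84)
(s_(k+1) − s_k) − t_k = 30*(3*k**2 + 8*k + 2)/(k**4 + 16*k**3 + 83*k**2 + 152*k + 84)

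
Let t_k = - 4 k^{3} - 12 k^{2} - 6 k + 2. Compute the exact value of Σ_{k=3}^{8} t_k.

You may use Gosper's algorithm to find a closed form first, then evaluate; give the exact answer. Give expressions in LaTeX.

Step 1: r(k) = (2*k**3 + 12*k**2 + 21*k + 10)/(2*k**3 + 6*k**2 + 3*k - 1).
Normal form (A,B,C) = (1, 1, k**3 + 3*k**2 + 3*k/2 - 1/2).
Set up (1)·f(k+1) − (1)·f(k) − (k**3 + 3*k**2 + 3*k/2 - 1/2) = 0.
d = 4 from the (0,0,3) case.
Coefficient equations give f(k) = k*(k + 1)*(k**2 + k - 3)/4.
R(k) = B(k−1)·f(k)/C(k) = k*(k**2 + k - 3)/(2*(2*k**2 + 4*k - 1)); s_k = R·t_k = k*(-k**3 - 2*k**2 + 2*k + 3).
Verify: -4*k**3 - 12*k**2 - 6*k + 2 matches t_k.
Sum = s_(9) − s_(3); s_(9) = -7830, s_(3) = -108 ⇒ -7722.

Σ = -7722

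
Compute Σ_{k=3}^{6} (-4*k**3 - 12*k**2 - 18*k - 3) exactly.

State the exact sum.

Σ = -3096

Step 1: r(k) = (4*k**3 + 24*k**2 + 54*k + 37)/(4*k**3 + 12*k**2 + 18*k + 3).
So A=1 and B=1, with C=k**3 + 3*k**2 + 9*k/2 + 3/4.
Key eq: (1)·f(k+1) = (1)·f(k) + (k**3 + 3*k**2 + 9*k/2 + 3/4).
From deg A=0, deg B=0, deg C=3: d=4.
Coefficient equations give f(k) = k*(k**3 + 2*k**2 + 4*k - 4)/4.
So s_k = (B(k−1)f/C)·t_k = (k*(k**3 + 2*k**2 + 4*k - 4)/(4*k**3 + 12*k**2 + 18*k + 3))·t_k = k*(-k**3 - 2*k**2 - 4*k + 4).
Check: Δs_k = -4*k**3 - 12*k**2 - 18*k - 3. ✓
Sum = s_(7) − s_(3); s_(7) = -3255, s_(3) = -159 ⇒ -3096.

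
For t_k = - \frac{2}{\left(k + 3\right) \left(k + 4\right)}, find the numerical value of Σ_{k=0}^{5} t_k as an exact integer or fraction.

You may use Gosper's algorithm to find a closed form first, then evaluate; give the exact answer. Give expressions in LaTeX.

Compute t_(k+1)/t_k: get (k + 3)/(k + 5).
Factor: A=k + 3; B=k + 5; C=1.
Set up (k + 3)·f(k+1) − (k + 4)·f(k) − (1) = 0.
Degrees (1,1,0) ⇒ d ≤ 1.
Solve for f: f(k) = k/3 (degree 1 ≤ 1).
Then R = B(k−1)f/C = k*(k + 4)/3, so s_k = R(k)·t_k = -2*k/(3*k + 9).
Δs = -2/(k**2 + 7*k + 12), as required.
Telescoping: Σ = s_(6) − s_(0) = -4/9 − (0) = -4/9.

Σ = -4/9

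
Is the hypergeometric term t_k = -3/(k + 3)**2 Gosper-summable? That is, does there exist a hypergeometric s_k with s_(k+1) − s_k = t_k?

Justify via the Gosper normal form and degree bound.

Step 1: r(k) = (k + 3)**2/(k + 4)**2.
Gosper form: A/B · C(k+1)/C(k) with A=k**2 + 6*k + 9, B=k**2 + 8*k + 16, C=1.
Need (k**2 + 6*k + 9)·f(k+1) − (k**2 + 6*k + 9)·f(k) = 1.
Degrees (2,2,0) ⇒ d ≤ 0.
Generic f = c0 gives residual -1; -1 = 0 cannot hold, so t_k is not Gosper-summable.

No — key equation has no polynomial f.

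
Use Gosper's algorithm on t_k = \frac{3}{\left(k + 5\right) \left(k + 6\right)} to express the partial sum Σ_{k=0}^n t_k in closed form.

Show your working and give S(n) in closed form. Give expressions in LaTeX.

S(n) = \frac{3 \left(n + 1\right)}{5 \left(n + 6\right)}

Step 1: r(k) = (k + 5)/(k + 7).
Normal form (A,B,C) = (k + 5, k + 7, 1).
Set up (k + 5)·f(k+1) − (k + 6)·f(k) − (1) = 0.
From deg A=1, deg B=1, deg C=0: d=1.
Solve for f: f(k) = k/5 (degree 1 ≤ 1).
Then R = B(k−1)f/C = k*(k + 6)/5, so s_k = R(k)·t_k = 3*k/(5*(k + 5)).
s_(k+1) − s_k = 3/(k**2 + 11*k + 30) = t_k.
Telescope: S(n) = s_(n+1) − s_(0) = 3*(n + 1)/(5*(n + 6)) − (0) = 3*(n + 1)/(5*(n + 6)).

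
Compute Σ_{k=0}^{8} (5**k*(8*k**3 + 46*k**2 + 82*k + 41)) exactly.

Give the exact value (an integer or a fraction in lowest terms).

Σ = 3531250001

r(k) = 5*(8*k**3 + 70*k**2 + 198*k + 177)/(8*k**3 + 46*k**2 + 82*k + 41) after simplifying.
Normal form (A,B,C) = (5, 1, k**3 + 23*k**2/4 + 41*k/4 + 41/8).
Set up (5)·f(k+1) − (1)·f(k) − (k**3 + 23*k**2/4 + 41*k/4 + 41/8) = 0.
Bound: deg f ≤ 3.
Match coefficients ⇒ f(k) = (2*k**3 + 4*k**2 + 3*k - 1)/8.
Get s_k = R·t_k = 5**k*(2*k**3 + 4*k**2 + 3*k - 1) with R(k) = B(k−1)f(k)/C(k) = (2*k**3 + 4*k**2 + 3*k - 1)/(8*k**3 + 46*k**2 + 82*k + 41).
Check: Δs_k = 5**k*(8*k**3 + 46*k**2 + 82*k + 41). ✓
Evaluate s at k=9 and k=0: 3531250000 and -1; difference 3531250001.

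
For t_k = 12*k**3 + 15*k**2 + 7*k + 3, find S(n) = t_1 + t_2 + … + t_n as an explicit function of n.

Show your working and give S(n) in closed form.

S(n) = n*(3*n**3 + 11*n**2 + 14*n + 9)

t_(k+1)/t_k = (12*k**3 + 51*k**2 + 73*k + 37)/(12*k**3 + 15*k**2 + 7*k + 3).
Gosper form: A/B · C(k+1)/C(k) with A=1, B=1, C=k**3 + 5*k**2/4 + 7*k/12 + 1/4.
f must satisfy (1)·f(k+1) − (1)·f(k) = k**3 + 5*k**2/4 + 7*k/12 + 1/4.
d = 4 from the (0,0,3) case.
Solve for f: f(k) = k*(3*k**3 - k**2 - k + 2)/12 (degree 4 ≤ 4).
So s_k = (B(k−1)f/C)·t_k = (k*(3*k**3 - k**2 - k + 2)/(12*k**3 + 15*k**2 + 7*k + 3))·t_k = k*(3*k**3 - k**2 - k + 2).
Verify: 12*k**3 + 15*k**2 + 7*k + 3 matches t_k.
Evaluate: s_(n+1) = 3*n**4 + 11*n**3 + 14*n**2 + 9*n + 3; subtract s_(1) = 3 ⇒ S(n) = n*(3*n**3 + 11*n**2 + 14*n + 9).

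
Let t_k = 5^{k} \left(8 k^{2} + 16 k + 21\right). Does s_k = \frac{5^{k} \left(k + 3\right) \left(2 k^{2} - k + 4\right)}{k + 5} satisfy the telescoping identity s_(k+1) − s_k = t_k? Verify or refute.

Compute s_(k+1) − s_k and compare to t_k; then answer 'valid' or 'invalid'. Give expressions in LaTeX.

s_(k+1) = 5**(k + 1)*(k + 4)*(-k + 2*(k + 1)**2 + 3)/(k + 6)
s_(k+1) − s_k = 5**k*(8*k**4 + 88*k**3 + 329*k**2 + 507*k + 428)/(k**2 + 11*k + 30)
(s_(k+1) − s_k) − t_k = 5**k*(-16*k**3 - 108*k**2 - 204*k - 202)/(k**2 + 11*k + 30)

Invalid: residual \frac{5^{k} \left(- 16 k^{3} - 108 k^{2} - 204 k - 202\right)}{k^{2} + 11 k + 30} ≠ 0.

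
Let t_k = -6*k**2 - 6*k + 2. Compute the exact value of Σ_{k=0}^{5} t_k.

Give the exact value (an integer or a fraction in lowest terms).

r(k) = (3*k**2 + 9*k + 5)/(3*k**2 + 3*k - 1) after simplifying.
A = 1, B = 1, C = k**2 + k - 1/3.
Need (1)·f(k+1) − (1)·f(k) = k**2 + k - 1/3.
From deg A=0, deg B=0, deg C=2: d=3.
A polynomial solution: f(k) = k*(k**2 - 2)/3.
Then R = B(k−1)f/C = k*(k**2 - 2)/(3*k**2 + 3*k - 1), so s_k = R(k)·t_k = 2*k*(2 - k**2).
Verify: -6*k**2 - 6*k + 2 matches t_k.
Evaluate s at k=6 and k=0: -408 and 0; difference -408.

Σ = -408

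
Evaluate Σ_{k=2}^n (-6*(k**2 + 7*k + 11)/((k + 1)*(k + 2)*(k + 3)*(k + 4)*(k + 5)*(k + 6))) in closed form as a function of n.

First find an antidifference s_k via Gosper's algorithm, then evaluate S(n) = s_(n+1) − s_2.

S(n) = 2*(-n**3 - 12*n**2 - 44*n + 57)/(105*(n**3 + 12*n**2 + 44*n + 48))

Step 1: r(k) = (k + 1)*(7*k + (k + 1)**2 + 18)/((k + 7)*(k**2 + 7*k + 11)).
So A=k + 1 and B=k + 7, with C=k**2 + 7*k + 11.
Set up (k + 1)·f(k+1) − (k + 6)·f(k) − (k**2 + 7*k + 11) = 0.
From deg A=1, deg B=1, deg C=2: d=5.
Coefficient equations give f(k) = k*(k + 2)*(k + 4)*(k**2 + 9*k + 23)/45.
R(k) = B(k−1)·f(k)/C(k) = k*(k + 2)*(k + 4)*(k + 6)*(k**2 + 9*k + 23)/(45*(k**2 + 7*k + 11)); s_k = R·t_k = 2*k*(-k**2 - 9*k - 23)/(15*(k**3 + 9*k**2 + 23*k + 15)).
Check: Δs_k = 6*(-k**2 - 7*k - 11)/(k**6 + 21*k**5 + 175*k**4 + 735*k**3 + 1624*k**2 + 1764*k + 720). ✓
Telescope: S(n) = s_(n+1) − s_(2) = 2*(-n**3 - 12*n**2 - 44*n - 33)/(15*(n**3 + 12*n**2 + 44*n + 48)) − (-4/35) = 2*(-n**3 - 12*n**2 - 44*n + 57)/(105*(n**3 + 12*n**2 + 44*n + 48)).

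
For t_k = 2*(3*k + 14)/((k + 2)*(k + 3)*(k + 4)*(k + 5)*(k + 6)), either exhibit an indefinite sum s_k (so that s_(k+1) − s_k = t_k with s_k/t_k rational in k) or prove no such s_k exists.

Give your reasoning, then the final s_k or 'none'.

s_k = k*(k**2 + 10*k + 31)/(15*(k**3 + 10*k**2 + 31*k + 30))

Step 1: r(k) = (k + 2)*(3*k + 17)/((k + 7)*(3*k + 14)).
Normal form (A,B,C) = (k + 2, k + 7, k + 14/3).
Key eq: (k + 2)·f(k+1) = (k + 6)·f(k) + (k + 14/3).
Bound: deg f ≤ 4.
Solving with deg f ≤ 4: f(k) = k*(k + 4)*(k**2 + 10*k + 31)/90.
R(k) = B(k−1)·f(k)/C(k) = k*(k + 4)*(k + 6)*(k**2 + 10*k + 31)/(30*(3*k + 14)); s_k = R·t_k = k*(k**2 + 10*k + 31)/(15*(k**3 + 10*k**2 + 31*k + 30)).
Check: Δs_k = 2*(3*k + 14)/(k**5 + 20*k**4 + 155*k**3 + 580*k**2 + 1044*k + 720). ✓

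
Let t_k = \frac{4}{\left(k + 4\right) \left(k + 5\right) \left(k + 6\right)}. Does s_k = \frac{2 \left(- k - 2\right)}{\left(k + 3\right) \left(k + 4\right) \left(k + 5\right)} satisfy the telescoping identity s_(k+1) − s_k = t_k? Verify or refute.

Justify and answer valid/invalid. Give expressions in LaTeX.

Invalid: residual - \frac{6}{k^{4} + 18 k^{3} + 119 k^{2} + 342 k + 360} ≠ 0.

s_(k+1) = 2*(-k - 3)/((k + 4)*(k + 5)*(k + 6))
s_(k+1) − s_k = 2*(2*k + 3)/(k**4 + 18*k**3 + 119*k**2 + 342*k + 360)
(s_(k+1) − s_k) − t_k = -6/(k**4 + 18*k**3 + 119*k**2 + 342*k + 360)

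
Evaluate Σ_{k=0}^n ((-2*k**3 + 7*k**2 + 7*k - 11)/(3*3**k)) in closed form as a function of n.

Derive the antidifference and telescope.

The ratio is (2*k**3 - k**2 - 15*k - 1)/(3*(2*k**3 - 7*k**2 - 7*k + 11)).
Gosper form: A/B · C(k+1)/C(k) with A=1/3, B=1, C=k**3 - 7*k**2/2 - 7*k/2 + 11/2.
f must satisfy (1/3)·f(k+1) − (1)·f(k) = k**3 - 7*k**2/2 - 7*k/2 + 11/2.
deg f ≤ 3 (via 0,0,3).
Solve for f: f(k) = -3*(k - 3)*(k**2 + k - 1)/2 (degree 3 ≤ 3).
Certificate R = B(k−1)f/C = -3*(k - 3)*(k**2 + k - 1)/(2*k**3 - 7*k**2 - 7*k + 11) gives s_k = (k**3 - 2*k**2 - 4*k + 3)/3**k.
Check: Δs_k = (-2*k**3 + 7*k**2 + 7*k - 11)/(3*3**k). ✓
Telescope: S(n) = s_(n+1) − s_(0) = 3**(-n - 1)*(n**3 + n**2 - 5*n - 2) − (3) = 3**(-n - 1)*(-3**(n + 2) + n**3 + n**2 - 5*n - 2).

S(n) = 3**(-n - 1)*(-3**(n + 2) + n**3 + n**2 - 5*n - 2)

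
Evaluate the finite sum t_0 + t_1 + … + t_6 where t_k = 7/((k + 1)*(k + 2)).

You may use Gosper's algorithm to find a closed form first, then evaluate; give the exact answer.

Σ = 49/8

t_(k+1)/t_k = (k + 1)/(k + 3).
A = k + 1, B = k + 3, C = 1.
Solve (k + 1)·f(k+1) − (k + 2)·f(k) = 1.
Degrees (1,1,0) ⇒ d ≤ 1.
Solve for f: f(k) = k (degree 1 ≤ 1).
R(k) = B(k−1)·f(k)/C(k) = k*(k + 2); s_k = R·t_k = 7*k/(k + 1).
Δs = 7/(k**2 + 3*k + 2), as required.
Sum = s_(7) − s_(0); s_(7) = 49/8, s_(0) = 0 ⇒ 49/8.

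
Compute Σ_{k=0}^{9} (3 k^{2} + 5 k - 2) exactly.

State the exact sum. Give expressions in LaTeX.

Σ = 1060

r(k) = (3*k**2 + 11*k + 6)/(3*k**2 + 5*k - 2) after simplifying.
Take A(k)=1, B(k)=1, C(k)=k**2 + 5*k/3 - 2/3.
Set up (1)·f(k+1) − (1)·f(k) − (k**2 + 5*k/3 - 2/3) = 0.
d = 3 from the (0,0,2) case.
Solve for f: f(k) = k*(k**2 + k - 4)/3 (degree 3 ≤ 3).
Certificate R = B(k−1)f/C = k*(k**2 + k - 4)/((k + 2)*(3*k - 1)) gives s_k = k*(k**2 + k - 4).
Δs = 3*k**2 + 5*k - 2, as required.
Σ_(k=0)^(9) t_k = s_(10) − s_(0) = 1060 − (0) = 1060.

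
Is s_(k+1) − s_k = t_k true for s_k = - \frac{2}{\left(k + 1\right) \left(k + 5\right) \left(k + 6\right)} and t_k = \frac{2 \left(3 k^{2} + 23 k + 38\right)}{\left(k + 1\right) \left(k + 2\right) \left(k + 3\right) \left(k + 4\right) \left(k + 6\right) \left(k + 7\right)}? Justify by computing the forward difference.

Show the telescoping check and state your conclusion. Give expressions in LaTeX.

s_(k+1) = -2/((k + 2)*(k + 6)*(k + 7))
s_(k+1) − s_k = 6*(k + 3)/(k**5 + 21*k**4 + 163*k**3 + 567*k**2 + 844*k + 420)
(s_(k+1) − s_k) − t_k = 4*(-4*k**2 - 27*k - 41)/(k**7 + 28*k**6 + 322*k**5 + 1960*k**4 + 6769*k**3 + 13132*k**2 + 13068*k + 5040)

Invalid: residual \frac{4 \left(- 4 k^{2} - 27 k - 41\right)}{k^{7} + 28 k^{6} + 322 k^{5} + 1960 k^{4} + 6769 k^{3} + 13132 k^{2} + 13068 k + 5040} ≠ 0.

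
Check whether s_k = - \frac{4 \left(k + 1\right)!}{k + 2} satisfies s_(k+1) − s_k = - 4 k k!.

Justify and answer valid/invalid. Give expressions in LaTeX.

Invalid: residual \frac{4 \left(k^{2} + 2 k - 1\right) k!}{\left(k + 2\right) \left(k + 3\right)} ≠ 0.

s_(k+1) = -4*factorial(k + 2)/(k + 3)
s_(k+1) − s_k = -4*(k**2 + 3*k + 1)*factorial(k + 1)/((k + 2)*(k + 3))
(s_(k+1) − s_k) − t_k = 4*(k**2 + 2*k - 1)*factorial(k)/((k + 2)*(k + 3))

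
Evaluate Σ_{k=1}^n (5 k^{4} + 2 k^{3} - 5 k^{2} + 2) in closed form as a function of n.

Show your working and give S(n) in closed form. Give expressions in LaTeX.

S(n) = n \left(n^{4} + 3 n^{3} + n^{2} - 2 n + 1\right)

The ratio is (5*k**4 + 22*k**3 + 31*k**2 + 16*k + 4)/(5*k**4 + 2*k**3 - 5*k**2 + 2).
Normal form (A,B,C) = (1, 1, k**4 + 2*k**3/5 - k**2 + 2/5).
Need (1)·f(k+1) − (1)·f(k) = k**4 + 2*k**3/5 - k**2 + 2/5.
d = 5 from the (0,0,4) case.
A polynomial solution: f(k) = k*(k + 1)*(k**3 - 3*k**2 + 2*k + 1)/5.
Certificate R = B(k−1)f/C = k*(k**3 - 3*k**2 + 2*k + 1)/(5*k**3 - 3*k**2 - 2*k + 2) gives s_k = k*(k**4 - 2*k**3 - k**2 + 3*k + 1).
s_(k+1) − s_k = 5*k**4 + 2*k**3 - 5*k**2 + 2 = t_k.
Σ_(k=1)^n t_k = s_(n+1) − s_(1) = (n**5 + 3*n**4 + n**3 - 2*n**2 + n + 2) − (2), i.e. n*(n**4 + 3*n**3 + n**2 - 2*n + 1).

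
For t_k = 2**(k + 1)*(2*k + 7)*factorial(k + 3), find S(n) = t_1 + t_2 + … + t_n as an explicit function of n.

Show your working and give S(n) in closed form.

S(n) = 4*2**n*factorial(n + 4) - 96

Ratio r(k) = 2*(k + 4)*(2*k + 9)/(2*k + 7).
A = 2*k + 8, B = 1, C = k + 7/2.
f must satisfy (2*k + 8)·f(k+1) − (1)·f(k) = k + 7/2.
From deg A=1, deg B=0, deg C=1: d=0.
Match coefficients ⇒ f(k) = 1/2.
Then R = B(k−1)f/C = 1/(2*k + 7), so s_k = R(k)·t_k = 2**(k + 1)*factorial(k + 3).
s_(k+1) − s_k = 2**(k + 1)*(2*k + 7)*factorial(k + 3) = t_k.
s_(n+1) = 2**(n + 2)*factorial(n + 4) and s_(1) = 96, so S(n) = 4*2**n*factorial(n + 4) - 96.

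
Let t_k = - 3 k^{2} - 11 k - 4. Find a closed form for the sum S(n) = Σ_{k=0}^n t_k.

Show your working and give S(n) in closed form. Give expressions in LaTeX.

S(n) = - n^{3} - 7 n^{2} - 10 n - 4

r(k) = (3*k**2 + 17*k + 18)/(3*k**2 + 11*k + 4) after simplifying.
So A=1 and B=1, with C=k**2 + 11*k/3 + 4/3.
f must satisfy (1)·f(k+1) − (1)·f(k) = k**2 + 11*k/3 + 4/3.
d = 3 from the (0,0,2) case.
A polynomial solution: f(k) = k*(k**2 + 4*k - 1)/3.
Then R = B(k−1)f/C = k*(k**2 + 4*k - 1)/(3*k**2 + 11*k + 4), so s_k = R(k)·t_k = k*(-k**2 - 4*k + 1).
Verify: -3*k**2 - 11*k - 4 matches t_k.
Evaluate: s_(n+1) = -n**3 - 7*n**2 - 10*n - 4; subtract s_(0) = 0 ⇒ S(n) = -n**3 - 7*n**2 - 10*n - 4.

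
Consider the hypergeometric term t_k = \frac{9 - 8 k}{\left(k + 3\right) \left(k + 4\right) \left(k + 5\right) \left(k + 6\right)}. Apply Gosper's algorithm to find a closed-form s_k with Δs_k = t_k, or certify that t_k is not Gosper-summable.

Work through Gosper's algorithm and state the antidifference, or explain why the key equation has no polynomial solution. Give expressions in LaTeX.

s_k = \frac{k \left(- k^{2} - 12 k + 193\right)}{60 \left(k + 3\right) \left(k + 4\right) \left(k + 5\right)}

r(k) = (k + 3)*(8*k - 1)/((k + 7)*(8*k - 9)) after simplifying.
Normal form (A,B,C) = (k + 3, k + 7, k - 9/8).
Solve (k + 3)·f(k+1) − (k + 6)·f(k) = k - 9/8.
From deg A=1, deg B=1, deg C=1: d=3.
A polynomial solution: f(k) = k*(k**2 + 12*k - 193)/480.
Get s_k = R·t_k = k*(-k**2 - 12*k + 193)/(60*(k + 3)*(k + 4)*(k + 5)) with R(k) = B(k−1)f(k)/C(k) = k*(k + 6)*(k**2 + 12*k - 193)/(60*(8*k - 9)).
Check: Δs_k = (9 - 8*k)/(k**4 + 18*k**3 + 119*k**2 + 342*k + 360). ✓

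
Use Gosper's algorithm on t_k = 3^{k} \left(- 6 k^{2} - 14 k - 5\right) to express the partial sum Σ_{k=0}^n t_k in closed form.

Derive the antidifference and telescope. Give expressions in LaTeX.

The ratio is 3*(6*k**2 + 26*k + 25)/(6*k**2 + 14*k + 5).
So A=3 and B=1, with C=k**2 + 7*k/3 + 5/6.
Key eq: (3)·f(k+1) = (1)·f(k) + (k**2 + 7*k/3 + 5/6).
d = 2 from the (0,0,2) case.
A polynomial solution: f(k) = (3*k**2 - 2*k + 1)/6.
R(k) = B(k−1)·f(k)/C(k) = (3*k**2 - 2*k + 1)/(6*k**2 + 14*k + 5); s_k = R·t_k = 3**k*(-3*k**2 + 2*k - 1).
s_(k+1) − s_k = 3**k*(-6*k**2 - 14*k - 5) = t_k.
Σ_(k=0)^n t_k = s_(n+1) − s_(0) = (3**(n + 1)*(-3*n**2 - 4*n - 2)) − (-1), i.e. -9*3**n*n**2 - 12*3**n*n - 6*3**n + 1.

S(n) = - 9 \cdot 3^{n} n^{2} - 12 \cdot 3^{n} n - 6 \cdot 3^{n} + 1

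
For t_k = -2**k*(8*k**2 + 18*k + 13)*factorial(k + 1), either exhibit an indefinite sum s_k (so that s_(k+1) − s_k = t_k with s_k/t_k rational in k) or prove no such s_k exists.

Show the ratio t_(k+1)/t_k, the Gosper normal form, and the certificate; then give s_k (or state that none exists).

Ratio r(k) = 2*(8*k**3 + 50*k**2 + 107*k + 78)/(8*k**2 + 18*k + 13).
So A=2*k + 4 and B=1, with C=k**2 + 9*k/4 + 13/8.
Key eq: (2*k + 4)·f(k+1) = (1)·f(k) + (k**2 + 9*k/4 + 13/8).
deg f ≤ 1 (via 1,0,2).
Match coefficients ⇒ f(k) = (4*k - 1)/8.
Certificate R = B(k−1)f/C = (4*k - 1)/(8*k**2 + 18*k + 13) gives s_k = -2**k*(4*k - 1)*factorial(k + 1).
Δs = -2**k*(8*k**2 + 18*k + 13)*factorial(k + 1), as required.

s_k = -2**k*(4*k - 1)*factorial(k + 1)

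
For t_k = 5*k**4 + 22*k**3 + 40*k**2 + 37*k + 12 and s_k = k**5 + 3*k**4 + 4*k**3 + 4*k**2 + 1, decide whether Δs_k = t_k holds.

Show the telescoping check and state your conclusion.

valid; difference matches t_k

s_(k+1) = k**5 + 8*k**4 + 26*k**3 + 44*k**2 + 37*k + 13
s_(k+1) − s_k = 5*k**4 + 22*k**3 + 40*k**2 + 37*k + 12
(s_(k+1) − s_k) − t_k = 0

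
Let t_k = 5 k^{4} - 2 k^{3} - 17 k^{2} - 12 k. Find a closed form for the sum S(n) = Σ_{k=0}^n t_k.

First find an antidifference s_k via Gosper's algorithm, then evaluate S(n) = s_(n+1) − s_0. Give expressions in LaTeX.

S(n) = n \left(n^{4} + 2 n^{3} - 5 n^{2} - 15 n - 9\right)

Ratio r(k) = (5*k**4 + 18*k**3 + 7*k**2 - 32*k - 26)/(k*(5*k**3 - 2*k**2 - 17*k - 12)).
So A=1 and B=1, with C=k**4 - 2*k**3/5 - 17*k**2/5 - 12*k/5.
Set up (1)·f(k+1) − (1)·f(k) − (k**4 - 2*k**3/5 - 17*k**2/5 - 12*k/5) = 0.
Degrees (0,0,4) ⇒ d ≤ 5.
A polynomial solution: f(k) = k*(k - 1)*(k**3 - 2*k**2 - 5*k - 3)/5.
R(k) = B(k−1)·f(k)/C(k) = (k - 1)*(k**3 - 2*k**2 - 5*k - 3)/(5*k**3 - 2*k**2 - 17*k - 12); s_k = R·t_k = k*(k**4 - 3*k**3 - 3*k**2 + 2*k + 3).
Check: Δs_k = k*(5*k**3 - 2*k**2 - 17*k - 12). ✓
Evaluate: s_(n+1) = n*(n**4 + 2*n**3 - 5*n**2 - 15*n - 9); subtract s_(0) = 0 ⇒ S(n) = n*(n**4 + 2*n**3 - 5*n**2 - 15*n - 9).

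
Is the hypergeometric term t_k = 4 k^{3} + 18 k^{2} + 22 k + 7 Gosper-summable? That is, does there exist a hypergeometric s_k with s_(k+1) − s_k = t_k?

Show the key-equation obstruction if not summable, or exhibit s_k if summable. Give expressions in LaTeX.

Yes. s_k = k \left(k^{3} + 4 k^{2} + 3 k - 1\right).

t_(k+1)/t_k = (4*k**3 + 30*k**2 + 70*k + 51)/(4*k**3 + 18*k**2 + 22*k + 7).
Gosper form: A/B · C(k+1)/C(k) with A=1, B=1, C=k**3 + 9*k**2/2 + 11*k/2 + 7/4.
Need (1)·f(k+1) − (1)·f(k) = k**3 + 9*k**2/2 + 11*k/2 + 7/4.
d = 4 from the (0,0,3) case.
Solving with deg f ≤ 4: f(k) = k*(k**3 + 4*k**2 + 3*k - 1)/4.
Then R = B(k−1)f/C = k*(k**3 + 4*k**2 + 3*k - 1)/((2*k + 1)*(2*k**2 + 8*k + 7)), so s_k = R(k)·t_k = k*(k**3 + 4*k**2 + 3*k - 1).
s_(k+1) − s_k = 4*k**3 + 18*k**2 + 22*k + 7 = t_k.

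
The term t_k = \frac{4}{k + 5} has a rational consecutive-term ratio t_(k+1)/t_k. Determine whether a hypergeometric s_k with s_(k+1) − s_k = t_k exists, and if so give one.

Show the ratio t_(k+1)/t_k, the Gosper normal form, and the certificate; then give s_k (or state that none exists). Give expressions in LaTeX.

Compute t_(k+1)/t_k: get (k + 5)/(k + 6).
So A=k + 5 and B=k + 6, with C=1.
Solve (k + 5)·f(k+1) − (k + 5)·f(k) = 1.
d = 0 from the (1,1,0) case.
Write f(k) = c0. Then LHS − RHS = -1, requiring -1 = 0: contradictory. No certificate.

not Gosper-summable; s_k does not exist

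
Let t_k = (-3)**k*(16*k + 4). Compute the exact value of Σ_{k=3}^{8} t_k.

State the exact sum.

Σ = 668952

t_(k+1)/t_k = 3*(-4*k - 5)/(4*k + 1).
Normal form (A,B,C) = (-3, 1, k + 1/4).
Set up (-3)·f(k+1) − (1)·f(k) − (k + 1/4) = 0.
Degrees (0,0,1) ⇒ d ≤ 1.
Match coefficients ⇒ f(k) = -(2*k - 1)/8.
Then R = B(k−1)f/C = -(2*k - 1)/(2*(4*k + 1)), so s_k = R(k)·t_k = (-3)**k*(2 - 4*k).
Check: Δs_k = (-3)**k*(16*k + 4). ✓
Σ_(k=3)^(8) t_k = s_(9) − s_(3) = 669222 − (270) = 668952.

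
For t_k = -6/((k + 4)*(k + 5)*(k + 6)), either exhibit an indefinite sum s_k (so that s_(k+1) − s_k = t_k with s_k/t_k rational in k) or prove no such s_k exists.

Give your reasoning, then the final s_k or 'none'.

Ratio r(k) = (k + 4)/(k + 7).
Normal form (A,B,C) = (k + 4, k + 7, 1).
f must satisfy (k + 4)·f(k+1) − (k + 6)·f(k) = 1.
d = 2 from the (1,1,0) case.
Match coefficients ⇒ f(k) = k*(k + 9)/40.
So s_k = (B(k−1)f/C)·t_k = (k*(k + 6)*(k + 9)/40)·t_k = 3*k*(-k - 9)/(20*(k + 4)*(k + 5)).
Δs = -6/(k**3 + 15*k**2 + 74*k + 120), as required.

s_k = 3*k*(-k - 9)/(20*(k + 4)*(k + 5))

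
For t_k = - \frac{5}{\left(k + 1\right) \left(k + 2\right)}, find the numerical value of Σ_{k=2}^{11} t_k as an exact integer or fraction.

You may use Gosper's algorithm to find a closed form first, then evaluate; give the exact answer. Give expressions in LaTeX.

t_(k+1)/t_k = (k + 1)/(k + 3).
Take A(k)=k + 1, B(k)=k + 3, C(k)=1.
Set up (k + 1)·f(k+1) − (k + 2)·f(k) − (1) = 0.
Degrees (1,1,0) ⇒ d ≤ 1.
Solving with deg f ≤ 1: f(k) = k.
Get s_k = R·t_k = -5*k/(k + 1) with R(k) = B(k−1)f(k)/C(k) = k*(k + 2).
Verify: -5/(k**2 + 3*k + 2) matches t_k.
Telescoping: Σ = s_(12) − s_(2) = -60/13 − (-10/3) = -50/39.

Σ = -50/39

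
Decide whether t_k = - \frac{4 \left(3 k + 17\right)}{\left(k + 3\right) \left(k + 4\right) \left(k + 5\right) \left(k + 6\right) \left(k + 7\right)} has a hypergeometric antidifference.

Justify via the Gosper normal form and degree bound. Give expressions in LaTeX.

Step 1: r(k) = (k + 3)*(3*k + 20)/((k + 8)*(3*k + 17)).
Normal form (A,B,C) = (k + 3, k + 8, k + 17/3).
Solve (k + 3)·f(k+1) − (k + 7)·f(k) = k + 17/3.
deg f ≤ 4 (via 1,1,1).
Solve for f: f(k) = k*(k + 5)*(k**2 + 13*k + 54)/216 (degree 4 ≤ 4).
Certificate R = B(k−1)f/C = k*(k + 5)*(k + 7)*(k**2 + 13*k + 54)/(72*(3*k + 17)) gives s_k = k*(-k**2 - 13*k - 54)/(18*(k**3 + 13*k**2 + 54*k + 72)).
Check: Δs_k = 4*(-3*k - 17)/(k**5 + 25*k**4 + 245*k**3 + 1175*k**2 + 2754*k + 2520). ✓

Yes. s_k = \frac{k \left(- k^{2} - 13 k - 54\right)}{18 \left(k^{3} + 13 k^{2} + 54 k + 72\right)}.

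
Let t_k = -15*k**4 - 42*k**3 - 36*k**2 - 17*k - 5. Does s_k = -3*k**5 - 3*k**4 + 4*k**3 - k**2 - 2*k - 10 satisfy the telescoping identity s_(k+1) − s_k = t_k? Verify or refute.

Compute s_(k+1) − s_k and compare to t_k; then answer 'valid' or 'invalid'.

Valid: the claim telescopes to t_k.

s_(k+1) = -3*k**5 - 18*k**4 - 38*k**3 - 37*k**2 - 19*k - 15
s_(k+1) − s_k = -15*k**4 - 42*k**3 - 36*k**2 - 17*k - 5
(s_(k+1) − s_k) − t_k = 0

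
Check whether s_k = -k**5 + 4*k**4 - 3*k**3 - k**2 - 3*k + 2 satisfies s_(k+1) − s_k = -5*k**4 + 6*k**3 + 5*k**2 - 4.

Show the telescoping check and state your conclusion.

s_(k+1) = -k**5 - k**4 + 3*k**3 + 4*k**2 - 3*k - 2
s_(k+1) − s_k = -5*k**4 + 6*k**3 + 5*k**2 - 4
(s_(k+1) − s_k) − t_k = 0

Valid: the claim telescopes to t_k.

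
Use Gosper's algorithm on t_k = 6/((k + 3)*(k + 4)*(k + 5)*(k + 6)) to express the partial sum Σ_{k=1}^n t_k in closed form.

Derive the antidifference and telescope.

S(n) = n*(n**2 + 15*n + 74)/(60*(n**3 + 15*n**2 + 74*n + 120))

The ratio is (k + 3)/(k + 7).
So A=k + 3 and B=k + 7, with C=1.
Key eq: (k + 3)·f(k+1) = (k + 6)·f(k) + (1).
deg f ≤ 3 (via 1,1,0).
A polynomial solution: f(k) = k*(k**2 + 12*k + 47)/180.
Then R = B(k−1)f/C = k*(k + 6)*(k**2 + 12*k + 47)/180, so s_k = R(k)·t_k = k*(k**2 + 12*k + 47)/(30*(k + 3)*(k + 4)*(k + 5)).
Check: Δs_k = 6/(k**4 + 18*k**3 + 119*k**2 + 342*k + 360). ✓
Telescope: S(n) = s_(n+1) − s_(1) = (n**3 + 15*n**2 + 74*n + 60)/(30*(n**3 + 15*n**2 + 74*n + 120)) − (1/60) = n*(n**2 + 15*n + 74)/(60*(n**3 + 15*n**2 + 74*n + 120)).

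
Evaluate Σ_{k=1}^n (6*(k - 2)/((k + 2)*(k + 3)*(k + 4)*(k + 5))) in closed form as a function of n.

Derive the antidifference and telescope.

r(k) = (k - 1)*(k + 2)/((k - 2)*(k + 6)) after simplifying.
A = k + 2, B = k + 6, C = k - 2.
Need (k + 2)·f(k+1) − (k + 5)·f(k) = k - 2.
Bound: deg f ≤ 3.
Solving with deg f ≤ 3: f(k) = -k*(k**2 + 9*k + 62)/72.
Then R = B(k−1)f/C = -k*(k + 5)*(k**2 + 9*k + 62)/(72*(k - 2)), so s_k = R(k)·t_k = k*(-k**2 - 9*k - 62)/(12*(k + 2)*(k + 3)*(k + 4)).
s_(k+1) − s_k = 6*(k - 2)/(k**4 + 14*k**3 + 71*k**2 + 154*k + 120) = t_k.
s_(n+1) = (-n**3 - 12*n**2 - 83*n - 72)/(12*(n**3 + 12*n**2 + 47*n + 60)) and s_(1) = -1/10, so S(n) = n*(n**2 + 12*n - 133)/(60*(n**3 + 12*n**2 + 47*n + 60)).

S(n) = n*(n**2 + 12*n - 133)/(60*(n**3 + 12*n**2 + 47*n + 60))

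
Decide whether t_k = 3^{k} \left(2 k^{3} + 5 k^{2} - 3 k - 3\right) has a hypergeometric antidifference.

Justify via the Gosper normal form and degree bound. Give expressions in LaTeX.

The ratio is 3*(2*k**3 + 11*k**2 + 13*k + 1)/(2*k**3 + 5*k**2 - 3*k - 3).
Take A(k)=3, B(k)=1, C(k)=k**3 + 5*k**2/2 - 3*k/2 - 3/2.
Key eq: (3)·f(k+1) = (1)·f(k) + (k**3 + 5*k**2/2 - 3*k/2 - 3/2).
Bound: deg f ≤ 3.
Match coefficients ⇒ f(k) = k**2*(k - 2)/2.
Get s_k = R·t_k = 3**k*k**2*(k - 2) with R(k) = B(k−1)f(k)/C(k) = k**2*(k - 2)/(2*k**3 + 5*k**2 - 3*k - 3).
Check: Δs_k = 3**k*(2*k**3 + 5*k**2 - 3*k - 3). ✓

Yes. s_k = 3^{k} k^{2} \left(k - 2\right).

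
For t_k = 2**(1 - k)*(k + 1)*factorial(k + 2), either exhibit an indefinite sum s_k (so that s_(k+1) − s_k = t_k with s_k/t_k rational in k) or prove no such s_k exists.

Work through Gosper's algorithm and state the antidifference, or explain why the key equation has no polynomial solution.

Ratio r(k) = (k + 2)*(k + 3)/(2*(k + 1)).
Gosper form: A/B · C(k+1)/C(k) with A=k/2 + 3/2, B=1, C=k + 1.
Solve (k/2 + 3/2)·f(k+1) − (1)·f(k) = k + 1.
From deg A=1, deg B=0, deg C=1: d=0.
Coefficient equations give f(k) = 2.
Then R = B(k−1)f/C = 2/(k + 1), so s_k = R(k)·t_k = 2**(2 - k)*factorial(k + 2).
s_(k+1) − s_k = 2**(1 - k)*(k + 1)*factorial(k + 2) = t_k.

s_k = 2**(2 - k)*factorial(k + 2)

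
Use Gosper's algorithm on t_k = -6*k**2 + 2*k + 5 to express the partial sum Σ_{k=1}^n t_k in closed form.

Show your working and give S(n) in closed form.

t_(k+1)/t_k = (6*k**2 + 10*k - 1)/(6*k**2 - 2*k - 5).
Factor: A=1; B=1; C=k**2 - k/3 - 5/6.
Need (1)·f(k+1) − (1)·f(k) = k**2 - k/3 - 5/6.
d = 3 from the (0,0,2) case.
Match coefficients ⇒ f(k) = k*(2*k**2 - 4*k - 3)/6.
Get s_k = R·t_k = k*(-2*k**2 + 4*k + 3) with R(k) = B(k−1)f(k)/C(k) = k*(2*k**2 - 4*k - 3)/(6*k**2 - 2*k - 5).
Δs = -6*k**2 + 2*k + 5, as required.
s_(n+1) = -2*n**3 - 2*n**2 + 5*n + 5 and s_(1) = 5, so S(n) = n*(-2*n**2 - 2*n + 5).

S(n) = n*(-2*n**2 - 2*n + 5)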